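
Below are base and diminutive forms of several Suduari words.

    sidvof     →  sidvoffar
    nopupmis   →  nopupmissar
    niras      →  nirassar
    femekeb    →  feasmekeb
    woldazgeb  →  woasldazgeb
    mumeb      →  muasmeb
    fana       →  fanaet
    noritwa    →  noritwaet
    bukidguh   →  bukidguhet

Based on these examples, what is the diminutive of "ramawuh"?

niras and fana both have last vowel 'a' yet inflect differently (nirassar, fanaet), so the last vowel is not what conditions the rule; the final letter is.
"ramawuh" ends in -h. The one such stem in the data (bukidguh → bukidguhet) adds -et, so the same rule applies.
The other patterns: stems ending in -f or -s double the final consonant and add -ar; stems ending in -b insert -as- after the first vowel.
So ramawuh → ramawuhet.

ramawuhet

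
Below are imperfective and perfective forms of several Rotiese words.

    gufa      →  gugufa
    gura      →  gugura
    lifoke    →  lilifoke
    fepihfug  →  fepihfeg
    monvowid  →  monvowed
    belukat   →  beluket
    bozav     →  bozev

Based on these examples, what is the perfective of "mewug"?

meweg

gufa and belukat both have last vowel 'a' yet inflect differently (gugufa, beluket), so the last vowel is not what conditions the rule; whether the stem ends in a vowel or a consonant is.
"mewug" ends in a consonant. The stems ending in a consonant (fepihfug → fepihfeg, monvowid → monvowed, belukat → beluket) change the last vowel to 'e'.
The other pattern: stems ending in a vowel repeat the first consonant+vowel as a prefix.
So mewug → meweg.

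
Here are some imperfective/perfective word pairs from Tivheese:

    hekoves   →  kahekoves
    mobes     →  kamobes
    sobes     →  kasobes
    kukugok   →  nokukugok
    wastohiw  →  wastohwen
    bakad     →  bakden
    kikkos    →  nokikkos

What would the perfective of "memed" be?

kamemed

"memed" has last vowel 'e'. The stems whose last vowel is 'e' (hekoves → kahekoves, mobes → kamobes, sobes → kasobes) add the prefix ka-.
So memed → kamemed.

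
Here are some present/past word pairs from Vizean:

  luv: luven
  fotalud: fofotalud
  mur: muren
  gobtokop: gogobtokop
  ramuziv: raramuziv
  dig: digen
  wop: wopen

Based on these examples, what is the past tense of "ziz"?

zizen

wop and gobtokop both end in -p yet inflect differently (wopen, gogobtokop), so the final letter is not what conditions the rule; the number of vowels is.
"ziz" has 1 vowel. The stems with 1 vowel (dig → digen, mur → muren, wop → wopen) add -en.
So ziz → zizen.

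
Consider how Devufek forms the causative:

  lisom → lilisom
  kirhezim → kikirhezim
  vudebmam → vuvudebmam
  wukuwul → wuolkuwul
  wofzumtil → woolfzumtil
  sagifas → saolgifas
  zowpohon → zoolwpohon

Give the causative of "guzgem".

kirhezim and wofzumtil both have last vowel 'i' yet inflect differently (kikirhezim, woolfzumtil), so the last vowel is not what conditions the rule; the final letter is.
"guzgem" ends in -m. The stems ending in -m (lisom → lilisom, kirhezim → kikirhezim, vudebmam → vuvudebmam) repeat the first consonant+vowel as a prefix.
So guzgem → guguzgem.

guguzgem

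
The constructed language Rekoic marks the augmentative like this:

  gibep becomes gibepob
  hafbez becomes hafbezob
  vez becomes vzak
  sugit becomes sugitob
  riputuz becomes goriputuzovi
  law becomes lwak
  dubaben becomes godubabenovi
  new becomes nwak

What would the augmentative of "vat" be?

vtak

vez and hafbez both end in -z yet inflect differently (vzak, hafbezob), so the final letter is not what conditions the rule; the number of vowels is.
"vat" has 1 vowel. The stems with 1 vowel (law → lwak, vez → vzak, new → nwak) delete the last vowel and add -ak.
So vat → vtak.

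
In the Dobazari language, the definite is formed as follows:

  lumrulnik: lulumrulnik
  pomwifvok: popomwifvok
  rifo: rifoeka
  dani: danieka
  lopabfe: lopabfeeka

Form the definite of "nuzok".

pomwifvok and rifo both have last vowel 'o' yet inflect differently (popomwifvok, rifoeka), so the last vowel is not what conditions the rule; whether the stem ends in a vowel or a consonant is.
"nuzok" ends in a consonant. The stems ending in a consonant (lumrulnik → lulumrulnik, pomwifvok → popomwifvok) repeat the first consonant+vowel as a prefix.
The other pattern: stems ending in a vowel add -eka.
So nuzok → nunuzok.

nunuzok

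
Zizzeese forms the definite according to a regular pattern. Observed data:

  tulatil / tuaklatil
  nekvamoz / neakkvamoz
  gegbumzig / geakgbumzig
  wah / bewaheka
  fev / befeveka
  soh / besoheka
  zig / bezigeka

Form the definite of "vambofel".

vaakmbofel

gegbumzig and zig both end in -g yet inflect differently (geakgbumzig, bezigeka), so the final letter is not what conditions the rule; the number of vowels is.
"vambofel" has 3 vowels. The stems with 3 vowels (tulatil → tuaklatil, nekvamoz → neakkvamoz, gegbumzig → geakgbumzig) insert -ak- after the first vowel.
So vambofel → vaakmbofel.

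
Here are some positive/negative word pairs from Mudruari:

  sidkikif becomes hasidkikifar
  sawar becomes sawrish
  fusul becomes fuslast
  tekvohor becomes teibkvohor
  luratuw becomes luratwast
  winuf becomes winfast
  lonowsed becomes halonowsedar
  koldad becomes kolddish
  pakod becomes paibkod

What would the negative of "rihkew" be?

harihkewar

koldad and pakod both end in -d yet inflect differently (kolddish, paibkod), so the final letter is not what conditions the rule; the last vowel is.
"rihkew" has last vowel 'e'. The one such stem in the data (lonowsed → halonowsedar) adds ha- … -ar around the stem, so the same rule applies.
The other patterns: stems whose last vowel is 'a' delete the last vowel and add -ish; stems whose last vowel is 'o' insert -ib- after the first vowel; stems whose last vowel is 'u' delete the last vowel and add -ast.
So rihkew → harihkewar.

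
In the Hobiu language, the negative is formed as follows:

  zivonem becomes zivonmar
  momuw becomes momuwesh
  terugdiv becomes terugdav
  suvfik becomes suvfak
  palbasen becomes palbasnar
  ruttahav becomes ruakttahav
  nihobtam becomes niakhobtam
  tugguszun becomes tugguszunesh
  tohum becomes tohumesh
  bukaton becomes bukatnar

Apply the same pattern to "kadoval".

"kadoval" has last vowel 'a'. The stems whose last vowel is 'a' (nihobtam → niakhobtam, ruttahav → ruakttahav) insert -ak- after the first vowel.
The other patterns: stems whose last vowel is 'i' change the last vowel to 'a'; stems whose last vowel is 'u' add -esh; stems whose last vowel is 'e' or 'o' delete the last vowel and add -ar.
So kadoval → kaakdoval.

kaakdoval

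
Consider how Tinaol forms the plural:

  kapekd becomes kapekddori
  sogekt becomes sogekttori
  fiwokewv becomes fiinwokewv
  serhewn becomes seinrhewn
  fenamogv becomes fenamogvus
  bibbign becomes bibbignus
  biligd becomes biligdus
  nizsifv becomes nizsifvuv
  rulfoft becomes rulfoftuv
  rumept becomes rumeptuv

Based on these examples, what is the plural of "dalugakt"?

fiwokewv and fenamogv both end in -v yet inflect differently (fiinwokewv, fenamogvus), so the final letter is not what conditions the rule; the second-to-last letter is.
"dalugakt" has second-to-last letter 'k'. The stems whose second-to-last letter is 'k' (kapekd → kapekddori, sogekt → sogekttori) double the final consonant and add -ori.
So dalugakt → dalugakttori.

dalugakttori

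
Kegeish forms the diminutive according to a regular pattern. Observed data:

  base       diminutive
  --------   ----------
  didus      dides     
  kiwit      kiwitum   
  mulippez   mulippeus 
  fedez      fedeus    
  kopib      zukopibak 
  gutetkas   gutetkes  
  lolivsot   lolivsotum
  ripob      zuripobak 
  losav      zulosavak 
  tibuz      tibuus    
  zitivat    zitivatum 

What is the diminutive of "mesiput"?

tibuz and didus both have last vowel 'u' yet inflect differently (tibuus, dides), so the last vowel is not what conditions the rule; the final letter is.
"mesiput" ends in -t. The stems ending in -t (zitivat → zitivatum, kiwit → kiwitum, lolivsot → lolivsotum) add -um.
The other patterns: stems ending in -z drop the final letter and add -us; stems ending in -s change the last vowel to 'e'; stems ending in -b or -v add zu- … -ak around the stem.
So mesiput → mesiputum.

mesiputum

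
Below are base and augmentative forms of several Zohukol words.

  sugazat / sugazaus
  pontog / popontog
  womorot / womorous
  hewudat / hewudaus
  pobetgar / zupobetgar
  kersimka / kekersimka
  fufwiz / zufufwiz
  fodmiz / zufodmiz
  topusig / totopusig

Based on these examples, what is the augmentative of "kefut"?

kefuus

"kefut" ends in -t. The stems ending in -t (hewudat → hewudaus, sugazat → sugazaus, womorot → womorous) drop the final letter and add -us.
The other patterns: stems ending in -r or -z add the prefix zu-; stems ending in -a or -g repeat the first consonant+vowel as a prefix.
So kefut → kefuus.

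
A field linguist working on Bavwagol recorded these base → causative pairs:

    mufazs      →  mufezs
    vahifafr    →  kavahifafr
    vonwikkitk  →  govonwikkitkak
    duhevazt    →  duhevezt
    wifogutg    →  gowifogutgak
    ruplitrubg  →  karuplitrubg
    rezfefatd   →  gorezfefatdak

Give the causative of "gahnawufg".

"gahnawufg" has second-to-last letter 'f'. The one such stem in the data (vahifafr → kavahifafr) adds the prefix ka-, so the same rule applies.
The other patterns: stems whose second-to-last letter is 'z' change the last vowel to 'e'; stems whose second-to-last letter is 't' add go- … -ak around the stem.
So gahnawufg → kagahnawufg.

kagahnawufg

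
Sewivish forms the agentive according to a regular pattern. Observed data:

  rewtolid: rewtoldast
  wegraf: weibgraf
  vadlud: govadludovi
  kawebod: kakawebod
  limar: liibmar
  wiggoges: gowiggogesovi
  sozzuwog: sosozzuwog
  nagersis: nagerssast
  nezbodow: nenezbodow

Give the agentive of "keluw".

gokeluwovi

rewtolid and kawebod both end in -d yet inflect differently (rewtoldast, kakawebod), so the final letter is not what conditions the rule; the last vowel is.
"keluw" has last vowel 'u'. The one such stem in the data (vadlud → govadludovi) adds go- … -ovi around the stem, so the same rule applies.
The other patterns: stems whose last vowel is 'i' delete the last vowel and add -ast; stems whose last vowel is 'o' repeat the first consonant+vowel as a prefix; stems whose last vowel is 'a' insert -ib- after the first vowel.
So keluw → gokeluwovi.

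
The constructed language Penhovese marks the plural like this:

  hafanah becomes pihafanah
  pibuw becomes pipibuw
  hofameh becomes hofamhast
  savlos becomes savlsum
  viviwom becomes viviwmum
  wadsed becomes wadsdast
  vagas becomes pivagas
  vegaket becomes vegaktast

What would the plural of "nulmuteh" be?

hofameh and hafanah both end in -h yet inflect differently (hofamhast, pihafanah), so the final letter is not what conditions the rule; the last vowel is.
"nulmuteh" has last vowel 'e'. The stems whose last vowel is 'e' (hofameh → hofamhast, vegaket → vegaktast, wadsed → wadsdast) delete the last vowel and add -ast.
The other patterns: stems whose last vowel is 'o' delete the last vowel and add -um; stems whose last vowel is 'a' or 'u' add the prefix pi-.
So nulmuteh → nulmuthast.

nulmuthast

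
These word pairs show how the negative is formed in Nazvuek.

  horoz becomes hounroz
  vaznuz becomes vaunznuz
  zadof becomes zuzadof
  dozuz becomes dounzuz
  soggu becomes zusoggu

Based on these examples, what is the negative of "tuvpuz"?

horoz and zadof both have last vowel 'o' yet inflect differently (hounroz, zuzadof), so the last vowel is not what conditions the rule; the final letter is.
"tuvpuz" ends in -z. The stems ending in -z (vaznuz → vaunznuz, horoz → hounroz, dozuz → dounzuz) insert -un- after the first vowel.
The other pattern: stems ending in -f or -u add the prefix zu-.
So tuvpuz → tuunvpuz.

tuunvpuz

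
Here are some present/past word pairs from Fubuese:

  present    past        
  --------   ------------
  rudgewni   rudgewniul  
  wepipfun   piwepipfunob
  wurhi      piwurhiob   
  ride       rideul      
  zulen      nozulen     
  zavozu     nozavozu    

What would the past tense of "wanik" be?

piwanikob

zulen and wepipfun both end in -n yet inflect differently (nozulen, piwepipfunob), so the final letter is not what conditions the rule; the first letter is.
"wanik" begins with w-. The stems beginning with w- (wepipfun → piwepipfunob, wurhi → piwurhiob) add pi- … -ob around the stem.
The other patterns: stems beginning with r- add -ul; stems beginning with z- add the prefix no-.
So wanik → piwanikob.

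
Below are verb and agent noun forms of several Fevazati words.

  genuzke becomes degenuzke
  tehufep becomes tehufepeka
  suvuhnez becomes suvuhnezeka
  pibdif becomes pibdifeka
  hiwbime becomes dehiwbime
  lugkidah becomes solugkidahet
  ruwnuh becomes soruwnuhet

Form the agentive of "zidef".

"zidef" ends in -f. The one such stem in the data (pibdif → pibdifeka) adds -eka, so the same rule applies.
So zidef → zidefeka.

zidefeka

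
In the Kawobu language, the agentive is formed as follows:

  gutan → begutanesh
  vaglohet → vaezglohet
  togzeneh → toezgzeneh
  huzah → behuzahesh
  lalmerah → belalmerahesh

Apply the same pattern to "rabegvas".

berabegvasesh

lalmerah and togzeneh both end in -h yet inflect differently (belalmerahesh, toezgzeneh), so the final letter is not what conditions the rule; the last vowel is.
"rabegvas" has last vowel 'a'. The stems whose last vowel is 'a' (lalmerah → belalmerahesh, huzah → behuzahesh, gutan → begutanesh) add be- … -esh around the stem.
The other pattern: stems whose last vowel is 'e' insert -ez- after the first vowel.
So rabegvas → berabegvasesh.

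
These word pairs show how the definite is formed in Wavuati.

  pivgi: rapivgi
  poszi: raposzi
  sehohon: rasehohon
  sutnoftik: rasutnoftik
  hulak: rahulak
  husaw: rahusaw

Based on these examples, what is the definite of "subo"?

Every pair shown (pivgi → rapivgi, poszi → raposzi, sehohon → rasehohon, …) follows the same rule: add the prefix ra-.
So subo → rasubo.

rasubo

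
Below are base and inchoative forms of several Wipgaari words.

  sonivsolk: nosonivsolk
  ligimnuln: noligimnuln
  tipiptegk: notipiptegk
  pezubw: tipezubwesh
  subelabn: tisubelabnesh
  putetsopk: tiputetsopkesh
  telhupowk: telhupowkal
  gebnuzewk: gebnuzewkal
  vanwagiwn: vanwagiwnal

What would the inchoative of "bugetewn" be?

bugetewnal

ligimnuln and subelabn both end in -n yet inflect differently (noligimnuln, tisubelabnesh), so the final letter is not what conditions the rule; the second-to-last letter is.
"bugetewn" has second-to-last letter 'w'. The stems whose second-to-last letter is 'w' (telhupowk → telhupowkal, gebnuzewk → gebnuzewkal, vanwagiwn → vanwagiwnal) add -al.
The other patterns: stems whose second-to-last letter is 'g' or 'l' add the prefix no-; stems whose second-to-last letter is 'b' or 'p' add ti- … -esh around the stem.
So bugetewn → bugetewnal.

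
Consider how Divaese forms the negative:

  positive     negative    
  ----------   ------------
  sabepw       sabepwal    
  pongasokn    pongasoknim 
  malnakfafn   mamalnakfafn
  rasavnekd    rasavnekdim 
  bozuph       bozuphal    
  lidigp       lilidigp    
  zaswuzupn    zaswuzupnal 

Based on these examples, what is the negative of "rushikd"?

pongasokn and zaswuzupn both end in -n yet inflect differently (pongasoknim, zaswuzupnal), so the final letter is not what conditions the rule; the second-to-last letter is.
"rushikd" has second-to-last letter 'k'. The stems whose second-to-last letter is 'k' (rasavnekd → rasavnekdim, pongasokn → pongasoknim) add -im.
The other patterns: stems whose second-to-last letter is 'p' add -al; stems whose second-to-last letter is 'f' or 'g' repeat the first consonant+vowel as a prefix.
So rushikd → rushikdim.

rushikdim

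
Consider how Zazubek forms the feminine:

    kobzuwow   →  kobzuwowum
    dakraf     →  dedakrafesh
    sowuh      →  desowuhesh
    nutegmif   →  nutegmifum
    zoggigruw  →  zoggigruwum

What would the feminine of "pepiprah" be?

"pepiprah" has 3 vowels. The stems with 3 vowels (zoggigruw → zoggigruwum, nutegmif → nutegmifum, kobzuwow → kobzuwowum) add -um.
The other pattern: stems with 2 vowels add de- … -esh around the stem.
So pepiprah → pepiprahum.

pepiprahum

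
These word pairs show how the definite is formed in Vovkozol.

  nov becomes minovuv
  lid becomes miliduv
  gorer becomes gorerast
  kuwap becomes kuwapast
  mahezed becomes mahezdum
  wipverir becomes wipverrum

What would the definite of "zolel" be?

lid and mahezed both end in -d yet inflect differently (miliduv, mahezdum), so the final letter is not what conditions the rule; the number of vowels is.
"zolel" has 2 vowels. The stems with 2 vowels (gorer → gorerast, kuwap → kuwapast) add -ast.
The other patterns: stems with 1 vowel add mi- … -uv around the stem; stems with 3 vowels delete the last vowel and add -um.
So zolel → zolelast.

zolelast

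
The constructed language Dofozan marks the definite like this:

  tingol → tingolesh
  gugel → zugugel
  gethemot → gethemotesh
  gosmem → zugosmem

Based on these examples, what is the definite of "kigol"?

kigolesh

tingol and gugel both end in -l yet inflect differently (tingolesh, zugugel), so the final letter is not what conditions the rule; the last vowel is.
"kigol" has last vowel 'o'. The stems whose last vowel is 'o' (gethemot → gethemotesh, tingol → tingolesh) add -esh.
The other pattern: stems whose last vowel is 'e' add the prefix zu-.
So kigol → kigolesh.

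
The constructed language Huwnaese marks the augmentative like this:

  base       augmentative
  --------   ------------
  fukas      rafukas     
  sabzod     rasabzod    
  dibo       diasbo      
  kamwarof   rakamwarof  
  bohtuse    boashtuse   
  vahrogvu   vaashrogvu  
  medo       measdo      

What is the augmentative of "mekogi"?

medo and sabzod both have last vowel 'o' yet inflect differently (measdo, rasabzod), so the last vowel is not what conditions the rule; whether the stem ends in a vowel or a consonant is.
"mekogi" ends in a vowel. The stems ending in a vowel (bohtuse → boashtuse, medo → measdo, dibo → diasbo) insert -as- after the first vowel.
So mekogi → measkogi.

measkogi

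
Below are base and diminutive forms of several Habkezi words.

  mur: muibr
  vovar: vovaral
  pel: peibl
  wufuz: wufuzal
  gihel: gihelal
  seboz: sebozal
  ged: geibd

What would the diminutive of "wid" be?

wiibd

vovar and mur both end in -r yet inflect differently (vovaral, muibr), so the final letter is not what conditions the rule; the number of vowels is.
"wid" has 1 vowel. The stems with 1 vowel (mur → muibr, ged → geibd, pel → peibl) insert -ib- after the first vowel.
So wid → wiibd.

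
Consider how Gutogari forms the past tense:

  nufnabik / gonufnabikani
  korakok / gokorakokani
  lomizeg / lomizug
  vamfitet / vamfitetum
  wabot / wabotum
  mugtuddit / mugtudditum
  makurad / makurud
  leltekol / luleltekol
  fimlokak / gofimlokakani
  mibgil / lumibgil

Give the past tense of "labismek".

korakok and wabot both have last vowel 'o' yet inflect differently (gokorakokani, wabotum), so the last vowel is not what conditions the rule; the final letter is.
"labismek" ends in -k. The stems ending in -k (fimlokak → gofimlokakani, nufnabik → gonufnabikani, korakok → gokorakokani) add go- … -ani around the stem.
The other patterns: stems ending in -t add -um; stems ending in -l add the prefix lu-; stems ending in -d or -g change the last vowel to 'u'.
So labismek → golabismekani.

golabismekani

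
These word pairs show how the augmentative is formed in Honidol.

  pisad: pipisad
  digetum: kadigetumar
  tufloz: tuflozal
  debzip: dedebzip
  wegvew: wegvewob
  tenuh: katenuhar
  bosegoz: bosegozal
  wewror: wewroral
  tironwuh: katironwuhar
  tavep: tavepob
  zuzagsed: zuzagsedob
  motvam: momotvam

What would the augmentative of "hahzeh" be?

"hahzeh" has last vowel 'e'. The stems whose last vowel is 'e' (wegvew → wegvewob, tavep → tavepob, zuzagsed → zuzagsedob) add -ob.
The other patterns: stems whose last vowel is 'o' add -al; stems whose last vowel is 'u' add ka- … -ar around the stem; stems whose last vowel is 'a' or 'i' repeat the first consonant+vowel as a prefix.
So hahzeh → hahzehob.

hahzehob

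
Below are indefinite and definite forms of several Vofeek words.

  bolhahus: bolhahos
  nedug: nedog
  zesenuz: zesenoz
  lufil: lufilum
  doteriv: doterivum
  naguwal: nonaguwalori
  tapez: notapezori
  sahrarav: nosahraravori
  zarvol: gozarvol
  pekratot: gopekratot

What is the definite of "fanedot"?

gofanedot

lufil and naguwal both end in -l yet inflect differently (lufilum, nonaguwalori), so the final letter is not what conditions the rule; the last vowel is.
"fanedot" has last vowel 'o'. The stems whose last vowel is 'o' (zarvol → gozarvol, pekratot → gopekratot) add the prefix go-.
The other patterns: stems whose last vowel is 'u' change the last vowel to 'o'; stems whose last vowel is 'i' add -um; stems whose last vowel is 'a' or 'e' add no- … -ori around the stem.
So fanedot → gofanedot.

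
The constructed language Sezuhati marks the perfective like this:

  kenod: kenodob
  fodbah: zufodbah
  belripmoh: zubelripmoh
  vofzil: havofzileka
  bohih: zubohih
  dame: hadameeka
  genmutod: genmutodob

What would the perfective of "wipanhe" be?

hawipanheeka

belripmoh and genmutod both have last vowel 'o' yet inflect differently (zubelripmoh, genmutodob), so the last vowel is not what conditions the rule; the final letter is.
"wipanhe" ends in -e. The one such stem in the data (dame → hadameeka) adds ha- … -eka around the stem, so the same rule applies.
The other patterns: stems ending in -h add the prefix zu-; stems ending in -d add -ob.
So wipanhe → hawipanheeka.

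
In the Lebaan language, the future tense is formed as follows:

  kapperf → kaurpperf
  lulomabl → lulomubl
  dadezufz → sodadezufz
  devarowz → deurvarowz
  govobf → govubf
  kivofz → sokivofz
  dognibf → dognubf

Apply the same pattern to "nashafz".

sonashafz

dognibf and kapperf both end in -f yet inflect differently (dognubf, kaurpperf), so the final letter is not what conditions the rule; the second-to-last letter is.
"nashafz" has second-to-last letter 'f'. The stems whose second-to-last letter is 'f' (kivofz → sokivofz, dadezufz → sodadezufz) add the prefix so-.
The other patterns: stems whose second-to-last letter is 'b' change the last vowel to 'u'; stems whose second-to-last letter is 'r' or 'w' insert -ur- after the first vowel.
So nashafz → sonashafz.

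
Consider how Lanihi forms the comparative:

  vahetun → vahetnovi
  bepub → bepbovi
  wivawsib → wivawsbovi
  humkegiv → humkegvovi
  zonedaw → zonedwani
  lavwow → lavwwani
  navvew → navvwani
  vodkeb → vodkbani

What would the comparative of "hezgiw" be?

hezgwovi

bepub and vodkeb both end in -b yet inflect differently (bepbovi, vodkbani), so the final letter is not what conditions the rule; the last vowel is.
"hezgiw" has last vowel 'i'. The stems whose last vowel is 'i' (wivawsib → wivawsbovi, humkegiv → humkegvovi) delete the last vowel and add -ovi.
So hezgiw → hezgwovi.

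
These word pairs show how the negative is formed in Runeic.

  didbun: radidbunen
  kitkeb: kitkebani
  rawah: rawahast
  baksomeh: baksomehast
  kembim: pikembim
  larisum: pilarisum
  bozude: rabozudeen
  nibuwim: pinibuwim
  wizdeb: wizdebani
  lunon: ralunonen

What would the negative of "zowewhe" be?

kitkeb and baksomeh both have last vowel 'e' yet inflect differently (kitkebani, baksomehast), so the last vowel is not what conditions the rule; the final letter is.
"zowewhe" ends in -e. The one such stem in the data (bozude → rabozudeen) adds ra- … -en around the stem, so the same rule applies.
So zowewhe → razowewheen.

razowewheen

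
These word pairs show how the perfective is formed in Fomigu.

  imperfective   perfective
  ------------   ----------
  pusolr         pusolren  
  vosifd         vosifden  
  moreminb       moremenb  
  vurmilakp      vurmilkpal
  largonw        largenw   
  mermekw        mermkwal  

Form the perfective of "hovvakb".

largonw and mermekw both end in -w yet inflect differently (largenw, mermkwal), so the final letter is not what conditions the rule; the second-to-last letter is.
"hovvakb" has second-to-last letter 'k'. The stems whose second-to-last letter is 'k' (vurmilakp → vurmilkpal, mermekw → mermkwal) delete the last vowel and add -al.
The other patterns: stems whose second-to-last letter is 'n' change the last vowel to 'e'; stems whose second-to-last letter is 'f' or 'l' add -en.
So hovvakb → hovvkbal.

hovvkbal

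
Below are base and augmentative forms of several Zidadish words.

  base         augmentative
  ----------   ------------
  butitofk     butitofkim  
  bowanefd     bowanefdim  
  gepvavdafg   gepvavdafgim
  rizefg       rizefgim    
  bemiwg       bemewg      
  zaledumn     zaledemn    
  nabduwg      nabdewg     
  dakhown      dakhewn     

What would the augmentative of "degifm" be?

degifmim

gepvavdafg and bemiwg both end in -g yet inflect differently (gepvavdafgim, bemewg), so the final letter is not what conditions the rule; the second-to-last letter is.
"degifm" has second-to-last letter 'f'. The stems whose second-to-last letter is 'f' (butitofk → butitofkim, bowanefd → bowanefdim, gepvavdafg → gepvavdafgim) add -im.
So degifm → degifmim.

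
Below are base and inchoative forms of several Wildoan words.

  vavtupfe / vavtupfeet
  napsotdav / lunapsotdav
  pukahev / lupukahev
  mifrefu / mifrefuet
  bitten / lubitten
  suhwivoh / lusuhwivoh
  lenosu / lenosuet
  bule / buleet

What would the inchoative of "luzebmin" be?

luluzebmin

bule and pukahev both have last vowel 'e' yet inflect differently (buleet, lupukahev), so the last vowel is not what conditions the rule; whether the stem ends in a vowel or a consonant is.
"luzebmin" ends in a consonant. The stems ending in a consonant (napsotdav → lunapsotdav, pukahev → lupukahev, bitten → lubitten) add the prefix lu-.
So luzebmin → luluzebmin.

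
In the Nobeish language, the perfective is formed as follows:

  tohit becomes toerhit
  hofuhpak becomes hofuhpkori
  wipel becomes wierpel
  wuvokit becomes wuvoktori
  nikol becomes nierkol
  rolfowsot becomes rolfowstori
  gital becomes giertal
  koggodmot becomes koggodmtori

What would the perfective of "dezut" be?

koggodmot and tohit both end in -t yet inflect differently (koggodmtori, toerhit), so the final letter is not what conditions the rule; the number of vowels is.
"dezut" has 2 vowels. The stems with 2 vowels (nikol → nierkol, wipel → wierpel, tohit → toerhit) insert -er- after the first vowel.
So dezut → deerzut.

deerzut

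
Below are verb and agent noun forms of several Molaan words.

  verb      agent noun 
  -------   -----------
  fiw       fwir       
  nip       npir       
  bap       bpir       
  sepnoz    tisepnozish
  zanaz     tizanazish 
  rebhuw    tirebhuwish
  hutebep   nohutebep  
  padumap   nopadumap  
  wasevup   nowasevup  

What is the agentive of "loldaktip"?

fiw and rebhuw both end in -w yet inflect differently (fwir, tirebhuwish), so the final letter is not what conditions the rule; the number of vowels is.
"loldaktip" has 3 vowels. The stems with 3 vowels (hutebep → nohutebep, padumap → nopadumap, wasevup → nowasevup) add the prefix no-.
So loldaktip → nololdaktip.

nololdaktip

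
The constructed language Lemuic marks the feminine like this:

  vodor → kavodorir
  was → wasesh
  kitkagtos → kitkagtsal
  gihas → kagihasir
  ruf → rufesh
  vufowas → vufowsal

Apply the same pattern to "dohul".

was and gihas both end in -s yet inflect differently (wasesh, kagihasir), so the final letter is not what conditions the rule; the number of vowels is.
"dohul" has 2 vowels. The stems with 2 vowels (vodor → kavodorir, gihas → kagihasir) add ka- … -ir around the stem.
The other patterns: stems with 1 vowel add -esh; stems with 3 vowels delete the last vowel and add -al.
So dohul → kadohulir.

kadohulir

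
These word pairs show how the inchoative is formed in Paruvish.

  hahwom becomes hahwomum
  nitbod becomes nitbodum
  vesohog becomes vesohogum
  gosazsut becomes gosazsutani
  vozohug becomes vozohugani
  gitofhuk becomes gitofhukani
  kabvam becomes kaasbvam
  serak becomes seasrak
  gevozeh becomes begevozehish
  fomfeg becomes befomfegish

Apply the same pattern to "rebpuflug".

rebpuflugani

vesohog and vozohug both end in -g yet inflect differently (vesohogum, vozohugani), so the final letter is not what conditions the rule; the last vowel is.
"rebpuflug" has last vowel 'u'. The stems whose last vowel is 'u' (gosazsut → gosazsutani, vozohug → vozohugani, gitofhuk → gitofhukani) add -ani.
So rebpuflug → rebpuflugani.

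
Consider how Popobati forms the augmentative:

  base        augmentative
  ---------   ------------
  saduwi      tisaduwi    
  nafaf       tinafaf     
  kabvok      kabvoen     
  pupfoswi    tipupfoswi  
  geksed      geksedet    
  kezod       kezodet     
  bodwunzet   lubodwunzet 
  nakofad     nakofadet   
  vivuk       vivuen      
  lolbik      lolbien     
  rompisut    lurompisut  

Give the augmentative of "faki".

tifaki

bodwunzet and geksed both have last vowel 'e' yet inflect differently (lubodwunzet, geksedet), so the last vowel is not what conditions the rule; the final letter is.
"faki" ends in -i. The stems ending in -i (pupfoswi → tipupfoswi, saduwi → tisaduwi) add the prefix ti-.
The other patterns: stems ending in -t add the prefix lu-; stems ending in -d add -et; stems ending in -k drop the final letter and add -en.
So faki → tifaki.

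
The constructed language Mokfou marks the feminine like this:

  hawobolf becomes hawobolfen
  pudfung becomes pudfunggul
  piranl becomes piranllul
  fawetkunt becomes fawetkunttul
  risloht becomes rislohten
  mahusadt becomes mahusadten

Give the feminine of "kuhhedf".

fawetkunt and mahusadt both end in -t yet inflect differently (fawetkunttul, mahusadten), so the final letter is not what conditions the rule; the second-to-last letter is.
"kuhhedf" has second-to-last letter 'd'. The one such stem in the data (mahusadt → mahusadten) adds -en, so the same rule applies.
The other pattern: stems whose second-to-last letter is 'n' double the final consonant and add -ul.
So kuhhedf → kuhhedfen.

kuhhedfen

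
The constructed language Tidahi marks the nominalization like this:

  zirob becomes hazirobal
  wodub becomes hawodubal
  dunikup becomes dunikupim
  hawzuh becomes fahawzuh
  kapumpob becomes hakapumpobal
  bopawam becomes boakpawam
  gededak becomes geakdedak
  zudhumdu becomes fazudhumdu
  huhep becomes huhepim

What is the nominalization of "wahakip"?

wodub and dunikup both have last vowel 'u' yet inflect differently (hawodubal, dunikupim), so the last vowel is not what conditions the rule; the final letter is.
"wahakip" ends in -p. The stems ending in -p (dunikup → dunikupim, huhep → huhepim) add -im.
The other patterns: stems ending in -b add ha- … -al around the stem; stems ending in -h or -u add the prefix fa-; stems ending in -k or -m insert -ak- after the first vowel.
So wahakip → wahakipim.

wahakipim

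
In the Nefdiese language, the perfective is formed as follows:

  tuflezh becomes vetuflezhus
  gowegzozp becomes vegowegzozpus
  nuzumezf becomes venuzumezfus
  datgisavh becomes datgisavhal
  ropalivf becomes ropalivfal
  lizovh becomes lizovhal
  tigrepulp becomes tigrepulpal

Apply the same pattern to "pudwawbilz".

pudwawbilzal

"pudwawbilz" has second-to-last letter 'l'. The one such stem in the data (tigrepulp → tigrepulpal) adds -al, so the same rule applies.
The other pattern: stems whose second-to-last letter is 'z' add ve- … -us around the stem.
So pudwawbilz → pudwawbilzal.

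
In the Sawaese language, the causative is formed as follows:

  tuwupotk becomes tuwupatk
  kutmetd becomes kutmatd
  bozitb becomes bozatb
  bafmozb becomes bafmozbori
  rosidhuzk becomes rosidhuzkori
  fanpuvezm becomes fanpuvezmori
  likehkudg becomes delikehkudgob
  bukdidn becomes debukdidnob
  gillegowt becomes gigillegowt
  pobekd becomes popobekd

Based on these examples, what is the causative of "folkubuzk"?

folkubuzkori

"folkubuzk" has second-to-last letter 'z'. The stems whose second-to-last letter is 'z' (bafmozb → bafmozbori, rosidhuzk → rosidhuzkori, fanpuvezm → fanpuvezmori) add -ori.
The other patterns: stems whose second-to-last letter is 't' change the last vowel to 'a'; stems whose second-to-last letter is 'd' add de- … -ob around the stem; stems whose second-to-last letter is 'k' or 'w' repeat the first consonant+vowel as a prefix.
So folkubuzk → folkubuzkori.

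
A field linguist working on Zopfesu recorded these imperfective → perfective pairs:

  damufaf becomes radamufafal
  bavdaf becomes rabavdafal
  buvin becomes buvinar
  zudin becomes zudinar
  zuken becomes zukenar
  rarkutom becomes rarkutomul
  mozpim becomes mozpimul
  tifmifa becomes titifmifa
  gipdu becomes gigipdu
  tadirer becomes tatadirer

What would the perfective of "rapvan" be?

rapvanar

buvin and mozpim both have last vowel 'i' yet inflect differently (buvinar, mozpimul), so the last vowel is not what conditions the rule; the final letter is.
"rapvan" ends in -n. The stems ending in -n (buvin → buvinar, zudin → zudinar, zuken → zukenar) add -ar.
The other patterns: stems ending in -f add ra- … -al around the stem; stems ending in -m add -ul; stems ending in -a, -r or -u repeat the first consonant+vowel as a prefix.
So rapvan → rapvanar.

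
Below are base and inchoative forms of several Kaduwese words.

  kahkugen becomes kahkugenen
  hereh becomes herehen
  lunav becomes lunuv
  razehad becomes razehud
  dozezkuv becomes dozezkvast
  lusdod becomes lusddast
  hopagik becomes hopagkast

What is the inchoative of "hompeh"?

hompehen

lunav and dozezkuv both end in -v yet inflect differently (lunuv, dozezkvast), so the final letter is not what conditions the rule; the last vowel is.
"hompeh" has last vowel 'e'. The stems whose last vowel is 'e' (kahkugen → kahkugenen, hereh → herehen) add -en.
So hompeh → hompehen.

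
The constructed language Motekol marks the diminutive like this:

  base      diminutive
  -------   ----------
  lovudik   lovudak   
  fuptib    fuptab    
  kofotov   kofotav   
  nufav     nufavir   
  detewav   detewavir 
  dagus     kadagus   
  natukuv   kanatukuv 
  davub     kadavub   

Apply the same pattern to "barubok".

kofotov and nufav both end in -v yet inflect differently (kofotav, nufavir), so the final letter is not what conditions the rule; the last vowel is.
"barubok" has last vowel 'o'. The one such stem in the data (kofotov → kofotav) changes the last vowel to 'a' (as do lovudik, fuptib), so the same rule applies.
So barubok → barubak.

barubak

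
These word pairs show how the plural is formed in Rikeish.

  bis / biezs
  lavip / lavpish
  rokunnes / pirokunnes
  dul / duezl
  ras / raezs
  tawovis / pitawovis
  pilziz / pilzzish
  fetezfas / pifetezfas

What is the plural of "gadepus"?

"gadepus" has 3 vowels. The stems with 3 vowels (fetezfas → pifetezfas, tawovis → pitawovis, rokunnes → pirokunnes) add the prefix pi-.
So gadepus → pigadepus.

pigadepus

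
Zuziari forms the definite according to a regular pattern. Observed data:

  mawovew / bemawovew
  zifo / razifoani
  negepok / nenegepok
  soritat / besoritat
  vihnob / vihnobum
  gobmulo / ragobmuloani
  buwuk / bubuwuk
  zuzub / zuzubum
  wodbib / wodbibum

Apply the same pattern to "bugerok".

vihnob and gobmulo both have last vowel 'o' yet inflect differently (vihnobum, ragobmuloani), so the last vowel is not what conditions the rule; the final letter is.
"bugerok" ends in -k. The stems ending in -k (negepok → nenegepok, buwuk → bubuwuk) repeat the first consonant+vowel as a prefix.
So bugerok → bubugerok.

bubugerok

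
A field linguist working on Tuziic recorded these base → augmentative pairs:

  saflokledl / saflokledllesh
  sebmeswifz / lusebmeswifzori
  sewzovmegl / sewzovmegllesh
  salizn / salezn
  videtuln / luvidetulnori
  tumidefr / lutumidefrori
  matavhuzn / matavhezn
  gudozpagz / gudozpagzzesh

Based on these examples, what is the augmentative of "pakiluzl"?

pakilezl

matavhuzn and videtuln both end in -n yet inflect differently (matavhezn, luvidetulnori), so the final letter is not what conditions the rule; the second-to-last letter is.
"pakiluzl" has second-to-last letter 'z'. The stems whose second-to-last letter is 'z' (matavhuzn → matavhezn, salizn → salezn) change the last vowel to 'e'.
So pakiluzl → pakilezl.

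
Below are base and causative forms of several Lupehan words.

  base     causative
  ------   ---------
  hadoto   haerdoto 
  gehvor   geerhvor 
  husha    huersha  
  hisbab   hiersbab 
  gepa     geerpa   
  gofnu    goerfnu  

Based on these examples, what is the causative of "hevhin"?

Every pair shown (hadoto → haerdoto, gehvor → geerhvor, husha → huersha, …) follows the same rule: insert -er- after the first vowel.
So hevhin → heervhin.

heervhin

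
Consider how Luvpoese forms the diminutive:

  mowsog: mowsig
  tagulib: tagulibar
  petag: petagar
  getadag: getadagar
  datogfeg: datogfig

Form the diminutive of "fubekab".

petag and mowsog both end in -g yet inflect differently (petagar, mowsig), so the final letter is not what conditions the rule; the last vowel is.
"fubekab" has last vowel 'a'. The stems whose last vowel is 'a' (petag → petagar, getadag → getadagar) add -ar.
So fubekab → fubekabar.

fubekabar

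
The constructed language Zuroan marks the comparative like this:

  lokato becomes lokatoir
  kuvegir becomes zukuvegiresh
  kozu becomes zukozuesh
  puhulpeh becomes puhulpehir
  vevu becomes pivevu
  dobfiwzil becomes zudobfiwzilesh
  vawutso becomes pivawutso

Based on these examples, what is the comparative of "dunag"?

vawutso and lokato both end in -o yet inflect differently (pivawutso, lokatoir), so the final letter is not what conditions the rule; the first letter is.
"dunag" begins with d-. The one such stem in the data (dobfiwzil → zudobfiwzilesh) adds zu- … -esh around the stem, so the same rule applies.
So dunag → zudunagesh.

zudunagesh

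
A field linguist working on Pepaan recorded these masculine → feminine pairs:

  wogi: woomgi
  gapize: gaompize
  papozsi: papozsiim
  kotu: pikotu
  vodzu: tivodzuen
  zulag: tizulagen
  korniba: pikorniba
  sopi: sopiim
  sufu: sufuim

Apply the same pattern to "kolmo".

vodzu and kotu both end in -u yet inflect differently (tivodzuen, pikotu), so the final letter is not what conditions the rule; the first letter is.
"kolmo" begins with k-. The stems beginning with k- (kotu → pikotu, korniba → pikorniba) add the prefix pi-.
So kolmo → pikolmo.

pikolmo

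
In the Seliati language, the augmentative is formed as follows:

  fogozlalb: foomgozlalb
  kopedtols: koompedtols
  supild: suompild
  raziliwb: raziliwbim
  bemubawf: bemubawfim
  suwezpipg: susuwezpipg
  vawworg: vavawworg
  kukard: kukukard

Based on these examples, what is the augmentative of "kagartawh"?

kagartawhim

"kagartawh" has second-to-last letter 'w'. The stems whose second-to-last letter is 'w' (raziliwb → raziliwbim, bemubawf → bemubawfim) add -im.
So kagartawh → kagartawhim.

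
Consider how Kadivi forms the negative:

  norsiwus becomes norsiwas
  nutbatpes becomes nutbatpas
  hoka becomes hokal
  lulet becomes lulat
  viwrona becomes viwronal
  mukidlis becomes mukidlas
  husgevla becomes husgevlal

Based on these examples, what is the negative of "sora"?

"sora" ends in a vowel. The stems ending in a vowel (viwrona → viwronal, husgevla → husgevlal, hoka → hokal) drop the final letter and add -al.
So sora → soral.

soral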